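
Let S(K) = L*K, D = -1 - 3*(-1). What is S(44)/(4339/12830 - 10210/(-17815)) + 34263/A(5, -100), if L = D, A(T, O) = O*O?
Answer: 41655047820571/416587170000 ≈ 99.991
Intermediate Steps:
A(T, O) = O**2
D = 2 (D = -1 + 3 = 2)
L = 2
S(K) = 2*K
S(44)/(4339/12830 - 10210/(-17815)) + 34263/A(5, -100) = (2*44)/(4339/12830 - 10210/(-17815)) + 34263/((-100)**2) = 88/(4339*(1/12830) - 10210*(-1/17815)) + 34263/10000 = 88/(4339/12830 + 2042/3563) + 34263*(1/10000) = 88/(41658717/45713290) + 34263/10000 = 88*(45713290/41658717) + 34263/10000 = 4022769520/41658717 + 34263/10000 = 41655047820571/416587170000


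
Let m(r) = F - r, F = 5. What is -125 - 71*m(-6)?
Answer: -906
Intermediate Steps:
m(r) = 5 - r
-125 - 71*m(-6) = -125 - 71*(5 - 1*(-6)) = -125 - 71*(5 + 6) = -125 - 71*11 = -125 - 781 = -906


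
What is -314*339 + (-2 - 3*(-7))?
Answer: -106427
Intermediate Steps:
-314*339 + (-2 - 3*(-7)) = -106446 + (-2 + 21) = -106446 + 19 = -106427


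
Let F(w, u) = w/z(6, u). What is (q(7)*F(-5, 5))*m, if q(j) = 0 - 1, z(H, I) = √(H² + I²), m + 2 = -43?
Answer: -225*√61/61 ≈ -28.808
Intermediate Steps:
m = -45 (m = -2 - 43 = -45)
F(w, u) = w/√(36 + u²) (F(w, u) = w/(√(6² + u²)) = w/(√(36 + u²)) = w/√(36 + u²))
q(j) = -1
(q(7)*F(-5, 5))*m = -(-5)/√(36 + 5²)*(-45) = -(-5)/√(36 + 25)*(-45) = -(-5)/√61*(-45) = -(-5)*√61/61*(-45) = (5*√61/61)*(-45) = -225*√61/61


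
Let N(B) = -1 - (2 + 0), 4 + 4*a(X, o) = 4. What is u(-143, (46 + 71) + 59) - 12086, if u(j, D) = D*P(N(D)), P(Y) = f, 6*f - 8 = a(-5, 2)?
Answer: -35554/3 ≈ -11851.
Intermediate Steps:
a(X, o) = 0 (a(X, o) = -1 + (¼)*4 = -1 + 1 = 0)
f = 4/3 (f = 4/3 + (⅙)*0 = 4/3 + 0 = 4/3 ≈ 1.3333)
N(B) = -3 (N(B) = -1 - 1*2 = -1 - 2 = -3)
P(Y) = 4/3
u(j, D) = 4*D/3 (u(j, D) = D*(4/3) = 4*D/3)
u(-143, (46 + 71) + 59) - 12086 = 4*((46 + 71) + 59)/3 - 12086 = 4*(117 + 59)/3 - 12086 = (4/3)*176 - 12086 = 704/3 - 12086 = -35554/3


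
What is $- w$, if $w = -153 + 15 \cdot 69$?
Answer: $-882$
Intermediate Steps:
$w = 882$ ($w = -153 + 1035 = 882$)
$- w = \left(-1\right) 882 = -882$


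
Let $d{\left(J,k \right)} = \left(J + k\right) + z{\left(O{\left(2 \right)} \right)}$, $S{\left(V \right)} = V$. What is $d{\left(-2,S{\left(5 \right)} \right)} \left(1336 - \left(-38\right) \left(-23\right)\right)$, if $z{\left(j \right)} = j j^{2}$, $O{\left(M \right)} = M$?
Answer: $5082$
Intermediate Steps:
$z{\left(j \right)} = j^{3}$
$d{\left(J,k \right)} = 8 + J + k$ ($d{\left(J,k \right)} = \left(J + k\right) + 2^{3} = \left(J + k\right) + 8 = 8 + J + k$)
$d{\left(-2,S{\left(5 \right)} \right)} \left(1336 - \left(-38\right) \left(-23\right)\right) = \left(8 - 2 + 5\right) \left(1336 - \left(-38\right) \left(-23\right)\right) = 11 \left(1336 - 874\right) = 11 \cdot 462 = 5082$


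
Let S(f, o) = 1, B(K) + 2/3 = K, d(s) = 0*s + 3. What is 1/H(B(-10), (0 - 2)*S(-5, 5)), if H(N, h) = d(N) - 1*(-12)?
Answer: 1/15 ≈ 0.066667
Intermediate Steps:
d(s) = 3 (d(s) = 0 + 3 = 3)
B(K) = -⅔ + K
H(N, h) = 15 (H(N, h) = 3 - 1*(-12) = 3 + 12 = 15)
1/H(B(-10), (0 - 2)*S(-5, 5)) = 1/15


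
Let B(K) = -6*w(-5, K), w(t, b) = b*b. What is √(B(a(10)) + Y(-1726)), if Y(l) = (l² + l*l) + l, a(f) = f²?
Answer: √5896426 ≈ 2428.3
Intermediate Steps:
w(t, b) = b²
B(K) = -6*K²
Y(l) = l + 2*l² (Y(l) = (l² + l²) + l = 2*l² + l = l + 2*l²)
√(B(a(10)) + Y(-1726)) = √(-6*(10²)² - 1726*(1 + 2*(-1726))) = √(-6*100² - 1726*(1 - 3452)) = √(-6*10000 - 1726*(-3451)) = √(-60000 + 5956426) = √5896426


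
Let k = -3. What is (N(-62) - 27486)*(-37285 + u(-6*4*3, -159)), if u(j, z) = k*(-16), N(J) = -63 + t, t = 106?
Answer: 1021894991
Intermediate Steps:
N(J) = 43 (N(J) = -63 + 106 = 43)
u(j, z) = 48 (u(j, z) = -3*(-16) = 48)
(N(-62) - 27486)*(-37285 + u(-6*4*3, -159)) = (43 - 27486)*(-37285 + 48) = -27443*(-37237) = 1021894991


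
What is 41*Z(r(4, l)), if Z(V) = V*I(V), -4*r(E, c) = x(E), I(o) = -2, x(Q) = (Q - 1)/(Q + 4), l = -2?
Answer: 123/16 ≈ 7.6875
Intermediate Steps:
x(Q) = (-1 + Q)/(4 + Q)
r(E, c) = -(-1 + E)/(4*(4 + E))
Z(V) = -2*V (Z(V) = V*(-2) = -2*V)
41*Z(r(4, l)) = 41*(-(1 - 1*4)/(2*(4 + 4))) = 41*(-(1 - 4)/(2*8)) = 41*(-(-3)/(2*8)) = 41*(-2*(-3/32)) = 41*(3/16) = 123/16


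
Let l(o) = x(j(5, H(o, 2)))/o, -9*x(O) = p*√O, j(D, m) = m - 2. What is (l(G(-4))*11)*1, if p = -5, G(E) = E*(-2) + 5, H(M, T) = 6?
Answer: 110/117 ≈ 0.94017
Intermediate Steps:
j(D, m) = -2 + m
G(E) = 5 - 2*E (G(E) = -2*E + 5 = 5 - 2*E)
x(O) = 5*√O/9 (x(O) = -(-5)*√O/9 = 5*√O/9)
l(o) = 10/(9*o) (l(o) = (5*√(-2 + 6)/9)/o = (5*√4/9)/o = ((5/9)*2)/o = 10/(9*o))
(l(G(-4))*11)*1 = ((10/(9*(5 - 2*(-4))))*11)*1 = ((10/(9*(5 + 8)))*11)*1 = (((10/9)/13)*11)*1 = (((10/9)*(1/13))*11)*1 = ((10/117)*11)*1 = (110/117)*1 = 110/117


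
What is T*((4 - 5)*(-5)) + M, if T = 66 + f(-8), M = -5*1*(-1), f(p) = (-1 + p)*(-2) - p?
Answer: 465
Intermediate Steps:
f(p) = 2 - 3*p (f(p) = (2 - 2*p) - p = 2 - 3*p)
M = 5 (M = -5*(-1) = 5)
T = 92 (T = 66 + (2 - 3*(-8)) = 66 + (2 + 24) = 66 + 26 = 92)
T*((4 - 5)*(-5)) + M = 92*((4 - 5)*(-5)) + 5 = 92*(-1*(-5)) + 5 = 92*5 + 5 = 460 + 5 = 465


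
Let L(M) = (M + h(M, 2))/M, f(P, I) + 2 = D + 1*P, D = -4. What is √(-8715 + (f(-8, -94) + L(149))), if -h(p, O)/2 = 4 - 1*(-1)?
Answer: 3*I*√21530202/149 ≈ 93.424*I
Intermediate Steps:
h(p, O) = -10 (h(p, O) = -2*(4 - 1*(-1)) = -2*(4 + 1) = -2*5 = -10)
f(P, I) = -6 + P (f(P, I) = -2 + (-4 + 1*P) = -2 + (-4 + P) = -6 + P)
L(M) = (-10 + M)/M (L(M) = (M - 10)/M = (-10 + M)/M)
√(-8715 + (f(-8, -94) + L(149))) = √(-8715 + ((-6 - 8) + (-10 + 149)/149)) = √(-8715 + (-14 + (1/149)*139)) = √(-8715 + (-14 + 139/149)) = √(-8715 - 1947/149) = √(-1300482/149) = 3*I*√21530202/149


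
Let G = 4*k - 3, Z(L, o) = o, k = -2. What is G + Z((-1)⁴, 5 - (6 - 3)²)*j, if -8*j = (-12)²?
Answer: 61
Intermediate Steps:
G = -11 (G = 4*(-2) - 3 = -8 - 3 = -11)
j = -18 (j = -⅛*(-12)² = -⅛*144 = -18)
G + Z((-1)⁴, 5 - (6 - 3)²)*j = -11 + (5 - (6 - 3)²)*(-18) = -11 + (5 - 1*3²)*(-18) = -11 + (5 - 1*9)*(-18) = -11 + (5 - 9)*(-18) = -11 - 4*(-18) = -11 + 72 = 61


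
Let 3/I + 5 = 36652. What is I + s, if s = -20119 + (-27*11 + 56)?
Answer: -746132917/36647 ≈ -20360.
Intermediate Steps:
I = 3/36647 (I = 3/(-5 + 36652) = 3/36647 ≈ 8.1862e-5)
s = -20360 (s = -20119 + (-297 + 56) = -20119 - 241 = -20360)
I + s = 3/36647 - 20360 = -746132917/36647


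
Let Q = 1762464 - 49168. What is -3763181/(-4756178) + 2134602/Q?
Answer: 4149997506433/2037185185672 ≈ 2.0371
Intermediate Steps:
Q = 1713296
-3763181/(-4756178) + 2134602/Q = -3763181/(-4756178) + 2134602/1713296 = -3763181*(-1/4756178) + 2134602*(1/1713296) = 3763181/4756178 + 1067301/856648 = 4149997506433/2037185185672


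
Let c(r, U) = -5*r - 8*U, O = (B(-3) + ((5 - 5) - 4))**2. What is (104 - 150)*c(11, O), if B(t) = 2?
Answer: 4002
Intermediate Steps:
O = 4 (O = (2 + ((5 - 5) - 4))**2 = (2 + (0 - 4))**2 = (2 - 4)**2 = (-2)**2 = 4)
c(r, U) = -8*U - 5*r
(104 - 150)*c(11, O) = (104 - 150)*(-8*4 - 5*11) = -46*(-32 - 55) = -46*(-87) = 4002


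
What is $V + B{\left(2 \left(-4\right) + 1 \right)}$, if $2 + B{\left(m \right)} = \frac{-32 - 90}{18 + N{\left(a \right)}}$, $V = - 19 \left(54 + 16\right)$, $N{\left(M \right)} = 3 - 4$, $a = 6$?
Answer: $- \frac{22766}{17} \approx -1339.2$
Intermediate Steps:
$N{\left(M \right)} = -1$
$V = -1330$ ($V = \left(-19\right) 70 = -1330$)
$B{\left(m \right)} = - \frac{156}{17}$ ($B{\left(m \right)} = -2 + \frac{-32 - 90}{18 - 1} = -2 - \frac{122}{17} = - \frac{156}{17}$)
$V + B{\left(2 \left(-4\right) + 1 \right)} = -1330 - \frac{156}{17} = - \frac{22766}{17}$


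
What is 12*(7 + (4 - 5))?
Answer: 72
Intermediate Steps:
12*(7 + (4 - 5)) = 12*(7 - 1) = 12*6 = 72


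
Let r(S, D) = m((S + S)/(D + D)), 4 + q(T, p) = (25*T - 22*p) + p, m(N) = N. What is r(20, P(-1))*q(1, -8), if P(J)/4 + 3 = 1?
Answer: -945/2 ≈ -472.50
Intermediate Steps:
P(J) = -8 (P(J) = -12 + 4*1 = -12 + 4 = -8)
q(T, p) = -4 - 21*p + 25*T (q(T, p) = -4 + ((25*T - 22*p) + p) = -4 + ((-22*p + 25*T) + p) = -4 + (-21*p + 25*T) = -4 - 21*p + 25*T)
r(S, D) = S/D (r(S, D) = (S + S)/(D + D) = (2*S)/((2*D)) = (2*S)*(1/(2*D)) = S/D)
r(20, P(-1))*q(1, -8) = (20/(-8))*(-4 - 21*(-8) + 25*1) = (20*(-⅛))*(-4 + 168 + 25) = -5/2*189 = -945/2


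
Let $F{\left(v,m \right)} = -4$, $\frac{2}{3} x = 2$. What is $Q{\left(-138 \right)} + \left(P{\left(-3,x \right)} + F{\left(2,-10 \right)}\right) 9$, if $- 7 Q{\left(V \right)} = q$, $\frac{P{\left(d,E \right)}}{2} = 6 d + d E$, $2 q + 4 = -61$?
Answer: $- \frac{7243}{14} \approx -517.36$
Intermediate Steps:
$x = 3$ ($x = \frac{3}{2} \cdot 2 = 3$)
$q = - \frac{65}{2}$ ($q = -2 + \frac{1}{2} \left(-61\right) = -2 - \frac{61}{2} = - \frac{65}{2} \approx -32.5$)
$P{\left(d,E \right)} = 12 d + 2 E d$ ($P{\left(d,E \right)} = 2 \left(6 d + d E\right) = 2 \left(6 d + E d\right) = 12 d + 2 E d$)
$Q{\left(V \right)} = \frac{65}{14}$ ($Q{\left(V \right)} = \left(- \frac{1}{7}\right) \left(- \frac{65}{2}\right) = \frac{65}{14}$)
$Q{\left(-138 \right)} + \left(P{\left(-3,x \right)} + F{\left(2,-10 \right)}\right) 9 = \frac{65}{14} + \left(2 \left(-3\right) \left(6 + 3\right) - 4\right) 9 = \frac{65}{14} + \left(2 \left(-3\right) 9 - 4\right) 9 = \frac{65}{14} + \left(-54 - 4\right) 9 = \frac{65}{14} - 522 = - \frac{7243}{14}$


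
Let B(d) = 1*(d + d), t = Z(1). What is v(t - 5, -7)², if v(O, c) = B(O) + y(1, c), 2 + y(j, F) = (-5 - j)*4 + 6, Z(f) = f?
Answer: 784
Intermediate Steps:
t = 1
B(d) = 2*d (B(d) = 1*(2*d) = 2*d)
y(j, F) = -16 - 4*j (y(j, F) = -2 + ((-5 - j)*4 + 6) = -2 + ((-20 - 4*j) + 6) = -2 + (-14 - 4*j) = -16 - 4*j)
v(O, c) = -20 + 2*O (v(O, c) = 2*O + (-16 - 4*1) = 2*O + (-16 - 4) = 2*O - 20 = -20 + 2*O)
v(t - 5, -7)² = (-20 + 2*(1 - 5))² = (-20 + 2*(-4))² = (-20 - 8)² = (-28)² = 784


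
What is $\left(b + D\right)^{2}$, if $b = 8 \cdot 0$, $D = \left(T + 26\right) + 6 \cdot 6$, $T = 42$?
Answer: $10816$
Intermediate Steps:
$D = 104$ ($D = \left(42 + 26\right) + 6 \cdot 6 = 68 + 36 = 104$)
$b = 0$
$\left(b + D\right)^{2} = \left(0 + 104\right)^{2} = 104^{2} = 10816$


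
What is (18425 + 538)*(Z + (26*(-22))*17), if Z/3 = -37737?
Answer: -2331216405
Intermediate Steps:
Z = -113211 (Z = 3*(-37737) = -113211)
(18425 + 538)*(Z + (26*(-22))*17) = (18425 + 538)*(-113211 + (26*(-22))*17) = 18963*(-113211 - 572*17) = 18963*(-113211 - 9724) = 18963*(-122935) = -2331216405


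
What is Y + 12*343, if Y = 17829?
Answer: 21945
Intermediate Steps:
Y + 12*343 = 17829 + 12*343 = 17829 + 4116 = 21945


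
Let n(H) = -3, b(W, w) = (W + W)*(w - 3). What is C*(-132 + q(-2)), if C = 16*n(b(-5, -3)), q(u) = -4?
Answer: 6528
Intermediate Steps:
b(W, w) = 2*W*(-3 + w) (b(W, w) = (2*W)*(-3 + w) = 2*W*(-3 + w))
C = -48 (C = 16*(-3) = -48)
C*(-132 + q(-2)) = -48*(-132 - 4) = -48*(-136) = 6528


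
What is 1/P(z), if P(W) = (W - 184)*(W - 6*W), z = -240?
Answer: -1/508800 ≈ -1.9654e-6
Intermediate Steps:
P(W) = -5*W*(-184 + W) (P(W) = (-184 + W)*(-5*W) = -5*W*(-184 + W))
1/P(z) = 1/(5*(-240)*(184 - 1*(-240))) = 1/(5*(-240)*(184 + 240)) = 1/(5*(-240)*424) = 1/(-508800) = -1/508800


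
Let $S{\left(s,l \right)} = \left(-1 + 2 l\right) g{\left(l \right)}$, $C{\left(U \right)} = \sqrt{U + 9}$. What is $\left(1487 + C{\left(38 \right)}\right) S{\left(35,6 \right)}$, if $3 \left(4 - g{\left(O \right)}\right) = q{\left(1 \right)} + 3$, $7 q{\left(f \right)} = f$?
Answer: $\frac{1014134}{21} + \frac{682 \sqrt{47}}{21} \approx 48515.0$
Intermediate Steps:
$q{\left(f \right)} = \frac{f}{7}$
$C{\left(U \right)} = \sqrt{9 + U}$
$g{\left(O \right)} = \frac{62}{21}$ ($g{\left(O \right)} = 4 - \frac{\frac{1}{7} \cdot 1 + 3}{3} = 4 - \frac{\frac{1}{7} + 3}{3} = 4 - \frac{22}{21} = \frac{62}{21}$)
$S{\left(s,l \right)} = - \frac{62}{21} + \frac{124 l}{21}$ ($S{\left(s,l \right)} = \left(-1 + 2 l\right) \frac{62}{21} = - \frac{62}{21} + \frac{124 l}{21}$)
$\left(1487 + C{\left(38 \right)}\right) S{\left(35,6 \right)} = \left(1487 + \sqrt{9 + 38}\right) \left(- \frac{62}{21} + \frac{124}{21} \cdot 6\right) = \left(1487 + \sqrt{47}\right) \left(- \frac{62}{21} + \frac{248}{7}\right) = \left(1487 + \sqrt{47}\right) \frac{682}{21} = \frac{1014134}{21} + \frac{682 \sqrt{47}}{21}$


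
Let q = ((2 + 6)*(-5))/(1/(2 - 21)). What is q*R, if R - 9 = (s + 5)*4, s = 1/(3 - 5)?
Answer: 20520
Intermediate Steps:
s = -½ (s = 1/(-2) = -½ ≈ -0.50000)
q = 760 (q = (8*(-5))/(1/(-19)) = -40/(-1/19) = -40*(-19) = 760)
R = 27 (R = 9 + (-½ + 5)*4 = 9 + (9/2)*4 = 9 + 18 = 27)
q*R = 760*27 = 20520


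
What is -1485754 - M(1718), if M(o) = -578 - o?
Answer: -1483458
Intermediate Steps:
-1485754 - M(1718) = -1485754 - (-578 - 1*1718) = -1485754 - (-578 - 1718) = -1485754 - 1*(-2296) = -1485754 + 2296 = -1483458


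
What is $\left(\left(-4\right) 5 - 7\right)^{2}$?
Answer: $729$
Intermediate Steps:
$\left(\left(-4\right) 5 - 7\right)^{2} = \left(-20 - 7\right)^{2} = \left(-27\right)^{2} = 729$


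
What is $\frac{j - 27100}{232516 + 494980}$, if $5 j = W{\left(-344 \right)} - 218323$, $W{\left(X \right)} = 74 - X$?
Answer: $- \frac{70681}{727496} \approx -0.097157$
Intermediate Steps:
$j = -43581$ ($j = \frac{\left(74 - -344\right) - 218323}{5} = \frac{\left(74 + 344\right) - 218323}{5} = \frac{418 - 218323}{5} = \frac{1}{5} \left(-217905\right) = -43581$)
$\frac{j - 27100}{232516 + 494980} = \frac{-43581 - 27100}{232516 + 494980} = - \frac{70681}{727496}$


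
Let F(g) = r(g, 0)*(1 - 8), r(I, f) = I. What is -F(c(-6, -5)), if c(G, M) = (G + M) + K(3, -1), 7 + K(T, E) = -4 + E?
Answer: -161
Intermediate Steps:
K(T, E) = -11 + E (K(T, E) = -7 + (-4 + E) = -11 + E)
c(G, M) = -12 + G + M (c(G, M) = (G + M) + (-11 - 1) = (G + M) - 12 = -12 + G + M)
F(g) = -7*g (F(g) = g*(1 - 8) = g*(-7) = -7*g)
-F(c(-6, -5)) = -(-7)*(-12 - 6 - 5) = -(-7)*(-23) = -1*161 = -161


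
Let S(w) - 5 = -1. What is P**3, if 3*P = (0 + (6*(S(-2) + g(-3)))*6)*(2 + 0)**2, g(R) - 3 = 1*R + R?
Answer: 110592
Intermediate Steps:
g(R) = 3 + 2*R (g(R) = 3 + (1*R + R) = 3 + (R + R) = 3 + 2*R)
S(w) = 4 (S(w) = 5 - 1 = 4)
P = 48 (P = ((0 + (6*(4 + (3 + 2*(-3))))*6)*(2 + 0)**2)/3 = ((0 + (6*(4 + (3 - 6)))*6)*2**2)/3 = ((0 + (6*(4 - 3))*6)*4)/3 = ((0 + (6*1)*6)*4)/3 = ((0 + 6*6)*4)/3 = ((0 + 36)*4)/3 = (36*4)/3 = (1/3)*144 = 48)
P**3 = 48**3 = 110592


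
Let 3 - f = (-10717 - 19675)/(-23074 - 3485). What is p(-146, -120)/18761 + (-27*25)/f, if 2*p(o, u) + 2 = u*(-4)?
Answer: -67264553042/184927177 ≈ -363.74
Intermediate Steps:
f = 49285/26559 (f = 3 - (-10717 - 19675)/(-23074 - 3485) = 3 - (-30392)/(-26559) = 3 - (-30392)*(-1)/26559 = 3 - 1*30392/26559 = 3 - 30392/26559 = 49285/26559 ≈ 1.8557)
p(o, u) = -1 - 2*u (p(o, u) = -1 + (u*(-4))/2 = -1 + (-4*u)/2 = -1 - 2*u)
p(-146, -120)/18761 + (-27*25)/f = (-1 - 2*(-120))/18761 + (-27*25)/(49285/26559) = (-1 + 240)*(1/18761) - 675*26559/49285 = 239*(1/18761) - 3585465/9857 = 239/18761 - 3585465/9857 = -67264553042/184927177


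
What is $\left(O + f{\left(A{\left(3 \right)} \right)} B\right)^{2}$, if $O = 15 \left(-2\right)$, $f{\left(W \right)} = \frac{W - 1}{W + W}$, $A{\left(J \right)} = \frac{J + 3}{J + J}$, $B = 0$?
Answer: $900$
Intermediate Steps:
$A{\left(J \right)} = \frac{3 + J}{2 J}$
$f{\left(W \right)} = \frac{-1 + W}{2 W}$
$O = -30$
$\left(O + f{\left(A{\left(3 \right)} \right)} B\right)^{2} = \left(-30 + \frac{-1 + \frac{3 + 3}{2 \cdot 3}}{2 \frac{3 + 3}{2 \cdot 3}} \cdot 0\right)^{2} = \left(-30 + \frac{-1 + \frac{1}{2} \cdot \frac{1}{3} \cdot 6}{2 \cdot \frac{1}{2} \cdot \frac{1}{3} \cdot 6} \cdot 0\right)^{2} = \left(-30 + \frac{-1 + 1}{2 \cdot 1} \cdot 0\right)^{2} = \left(-30 + \frac{1}{2} \cdot 1 \cdot 0 \cdot 0\right)^{2} = \left(-30 + 0 \cdot 0\right)^{2} = \left(-30 + 0\right)^{2} = \left(-30\right)^{2} = 900$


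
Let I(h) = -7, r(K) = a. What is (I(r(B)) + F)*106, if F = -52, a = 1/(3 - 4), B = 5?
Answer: -6254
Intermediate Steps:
a = -1 (a = 1/(-1) = -1)
r(K) = -1
(I(r(B)) + F)*106 = (-7 - 52)*106 = -59*106 = -6254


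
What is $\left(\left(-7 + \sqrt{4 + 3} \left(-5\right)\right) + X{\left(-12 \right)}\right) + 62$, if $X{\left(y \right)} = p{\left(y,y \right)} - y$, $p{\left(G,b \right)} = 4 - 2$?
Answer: $69 - 5 \sqrt{7} \approx 55.771$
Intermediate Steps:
$p{\left(G,b \right)} = 2$ ($p{\left(G,b \right)} = 4 - 2 = 2$)
$X{\left(y \right)} = 2 - y$
$\left(\left(-7 + \sqrt{4 + 3} \left(-5\right)\right) + X{\left(-12 \right)}\right) + 62 = \left(\left(-7 + \sqrt{4 + 3} \left(-5\right)\right) + \left(2 - -12\right)\right) + 62 = \left(\left(-7 + \sqrt{7} \left(-5\right)\right) + \left(2 + 12\right)\right) + 62 = \left(\left(-7 - 5 \sqrt{7}\right) + 14\right) + 62 = \left(7 - 5 \sqrt{7}\right) + 62 = 69 - 5 \sqrt{7}$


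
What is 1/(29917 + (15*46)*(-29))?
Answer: 1/9907 ≈ 0.00010094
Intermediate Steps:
1/(29917 + (15*46)*(-29)) = 1/(29917 + 690*(-29)) = 1/(29917 - 20010) = 1/9907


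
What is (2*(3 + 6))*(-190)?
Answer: -3420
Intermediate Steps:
(2*(3 + 6))*(-190) = (2*9)*(-190) = 18*(-190) = -3420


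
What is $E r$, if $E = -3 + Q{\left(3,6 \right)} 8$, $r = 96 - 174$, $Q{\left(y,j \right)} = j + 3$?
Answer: $-5382$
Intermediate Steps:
$Q{\left(y,j \right)} = 3 + j$
$r = -78$ ($r = 96 - 174 = -78$)
$E = 69$ ($E = -3 + \left(3 + 6\right) 8 = -3 + 9 \cdot 8 = -3 + 72 = 69$)
$E r = 69 \left(-78\right) = -5382$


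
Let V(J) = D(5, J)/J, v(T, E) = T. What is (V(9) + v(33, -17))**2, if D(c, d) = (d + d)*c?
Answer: 1849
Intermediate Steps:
D(c, d) = 2*c*d (D(c, d) = (2*d)*c = 2*c*d)
V(J) = 10 (V(J) = (2*5*J)/J = (10*J)/J = 10)
(V(9) + v(33, -17))**2 = (10 + 33)**2 = 43**2 = 1849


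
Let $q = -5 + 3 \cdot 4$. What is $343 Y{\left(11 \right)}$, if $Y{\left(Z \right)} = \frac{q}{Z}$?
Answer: $\frac{2401}{11} \approx 218.27$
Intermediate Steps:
$q = 7$ ($q = -5 + 12 = 7$)
$Y{\left(Z \right)} = \frac{7}{Z}$
$343 Y{\left(11 \right)} = 343 \cdot \frac{7}{11} = \frac{2401}{11}$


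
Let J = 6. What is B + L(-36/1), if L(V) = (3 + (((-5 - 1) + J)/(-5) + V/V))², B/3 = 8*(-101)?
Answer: -2408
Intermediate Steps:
B = -2424 (B = 3*(8*(-101)) = 3*(-808) = -2424)
L(V) = 16 (L(V) = (3 + (((-5 - 1) + 6)/(-5) + V/V))² = (3 + ((-6 + 6)*(-⅕) + 1))² = (3 + (0*(-⅕) + 1))² = (3 + (0 + 1))² = (3 + 1)² = 4² = 16)
B + L(-36/1) = -2424 + 16 = -2408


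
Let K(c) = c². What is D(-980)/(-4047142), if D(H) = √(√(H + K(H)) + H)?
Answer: -I*√(980 - 14*√4895)/4047142 ≈ -1.7474e-7*I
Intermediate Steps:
D(H) = √(H + √(H + H²)) (D(H) = √(√(H + H²) + H) = √(H + √(H + H²)))
D(-980)/(-4047142) = √(-980 + √(-980*(1 - 980)))/(-4047142) = √(-980 + √(-980*(-979)))*(-1/4047142) = √(-980 + √959420)*(-1/4047142) = √(-980 + 14*√4895)*(-1/4047142) = -√(-980 + 14*√4895)/4047142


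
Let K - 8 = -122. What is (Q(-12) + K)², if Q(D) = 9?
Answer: 11025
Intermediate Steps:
K = -114 (K = 8 - 122 = -114)
(Q(-12) + K)² = (9 - 114)² = (-105)² = 11025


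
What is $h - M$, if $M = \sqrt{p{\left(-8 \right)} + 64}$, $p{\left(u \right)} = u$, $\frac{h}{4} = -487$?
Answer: $-1948 - 2 \sqrt{14} \approx -1955.5$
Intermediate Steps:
$h = -1948$ ($h = 4 \left(-487\right) = -1948$)
$M = 2 \sqrt{14}$ ($M = \sqrt{-8 + 64} = \sqrt{56} = 2 \sqrt{14} \approx 7.4833$)
$h - M = -1948 - 2 \sqrt{14}$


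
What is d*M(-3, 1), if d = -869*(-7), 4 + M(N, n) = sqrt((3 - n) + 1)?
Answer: -24332 + 6083*sqrt(3) ≈ -13796.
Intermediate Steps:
M(N, n) = -4 + sqrt(4 - n) (M(N, n) = -4 + sqrt((3 - n) + 1) = -4 + sqrt(4 - n))
d = 6083
d*M(-3, 1) = 6083*(-4 + sqrt(4 - 1*1)) = 6083*(-4 + sqrt(4 - 1)) = 6083*(-4 + sqrt(3)) = -24332 + 6083*sqrt(3)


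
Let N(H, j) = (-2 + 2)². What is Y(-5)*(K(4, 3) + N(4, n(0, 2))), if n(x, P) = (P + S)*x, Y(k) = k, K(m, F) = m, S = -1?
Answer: -20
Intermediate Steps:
n(x, P) = x*(-1 + P) (n(x, P) = (P - 1)*x = (-1 + P)*x = x*(-1 + P))
N(H, j) = 0 (N(H, j) = 0² = 0)
Y(-5)*(K(4, 3) + N(4, n(0, 2))) = -5*(4 + 0) = -5*4 = -20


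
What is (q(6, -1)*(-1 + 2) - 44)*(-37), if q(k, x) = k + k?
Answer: 1184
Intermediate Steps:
q(k, x) = 2*k
(q(6, -1)*(-1 + 2) - 44)*(-37) = ((2*6)*(-1 + 2) - 44)*(-37) = (12*1 - 44)*(-37) = (12 - 44)*(-37) = -32*(-37) = 1184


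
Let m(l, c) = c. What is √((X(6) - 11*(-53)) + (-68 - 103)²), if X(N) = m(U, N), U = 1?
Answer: √29830 ≈ 172.71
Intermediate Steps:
X(N) = N
√((X(6) - 11*(-53)) + (-68 - 103)²) = √((6 - 11*(-53)) + (-68 - 103)²) = √((6 + 583) + (-171)²) = √(589 + 29241) = √29830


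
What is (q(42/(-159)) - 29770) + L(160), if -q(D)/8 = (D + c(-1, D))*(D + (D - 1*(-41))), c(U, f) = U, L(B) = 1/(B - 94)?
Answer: -5443295051/185394 ≈ -29361.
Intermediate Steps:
L(B) = 1/(-94 + B)
q(D) = -8*(-1 + D)*(41 + 2*D) (q(D) = -8*(D - 1)*(D + (D - 1*(-41))) = -8*(-1 + D)*(D + (D + 41)) = -8*(-1 + D)*(D + (41 + D)) = -8*(-1 + D)*(41 + 2*D))
(q(42/(-159)) - 29770) + L(160) = ((328 - 13104/(-159) - 16*(42/(-159))²) - 29770) + 1/(-94 + 160) = ((328 - 13104*(-1)/159 - 16*(42*(-1/159))²) - 29770) + 1/66 = ((328 - 312*(-14/53) - 16*(-14/53)²) - 29770) + 1/66 = ((328 + 4368/53 - 16*196/2809) - 29770) + 1/66 = ((328 + 4368/53 - 3136/2809) - 29770) + 1/66 = (1149720/2809 - 29770) + 1/66 = -82474210/2809 + 1/66 = -5443295051/185394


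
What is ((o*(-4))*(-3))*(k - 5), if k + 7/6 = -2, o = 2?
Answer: -196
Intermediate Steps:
k = -19/6 (k = -7/6 - 2 = -19/6 ≈ -3.1667)
((o*(-4))*(-3))*(k - 5) = ((2*(-4))*(-3))*(-19/6 - 5) = -8*(-3)*(-49/6) = 24*(-49/6) = -196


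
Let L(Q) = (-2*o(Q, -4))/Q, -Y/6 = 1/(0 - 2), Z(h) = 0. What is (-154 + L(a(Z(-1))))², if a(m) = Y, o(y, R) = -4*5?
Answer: 178084/9 ≈ 19787.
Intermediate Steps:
o(y, R) = -20
Y = 3 (Y = -6/(0 - 2) = -6/(-2) = -6*(-½) = 3)
a(m) = 3
L(Q) = 40/Q (L(Q) = (-2*(-20))/Q = 40/Q)
(-154 + L(a(Z(-1))))² = (-154 + 40/3)² = (-422/3)² = 178084/9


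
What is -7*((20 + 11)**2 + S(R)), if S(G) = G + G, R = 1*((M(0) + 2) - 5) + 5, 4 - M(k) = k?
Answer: -6811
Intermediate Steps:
M(k) = 4 - k
R = 6 (R = 1*(((4 - 1*0) + 2) - 5) + 5 = 1*(((4 + 0) + 2) - 5) + 5 = 1*((4 + 2) - 5) + 5 = 1*(6 - 5) + 5 = 1*1 + 5 = 1 + 5 = 6)
S(G) = 2*G
-7*((20 + 11)**2 + S(R)) = -7*((20 + 11)**2 + 2*6) = -7*(31**2 + 12) = -7*(961 + 12) = -7*973 = -6811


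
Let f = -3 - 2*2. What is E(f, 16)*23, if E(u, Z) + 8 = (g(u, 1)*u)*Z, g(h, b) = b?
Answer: -2760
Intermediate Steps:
f = -7 (f = -3 - 4 = -7)
E(u, Z) = -8 + Z*u (E(u, Z) = -8 + (1*u)*Z = -8 + u*Z = -8 + Z*u)
E(f, 16)*23 = (-8 + 16*(-7))*23 = (-8 - 112)*23 = -120*23 = -2760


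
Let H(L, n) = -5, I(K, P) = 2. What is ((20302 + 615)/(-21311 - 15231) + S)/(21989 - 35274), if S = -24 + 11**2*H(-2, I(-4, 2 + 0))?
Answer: 4601167/97092094 ≈ 0.047390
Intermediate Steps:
S = -629 (S = -24 + 11**2*(-5) = -24 + 121*(-5) = -24 - 605 = -629)
((20302 + 615)/(-21311 - 15231) + S)/(21989 - 35274) = ((20302 + 615)/(-21311 - 15231) - 629)/(21989 - 35274) = (20917/(-36542) - 629)/(-13285) = (20917*(-1/36542) - 629)*(-1/13285) = (-20917/36542 - 629)*(-1/13285) = -23005835/36542*(-1/13285) = 4601167/97092094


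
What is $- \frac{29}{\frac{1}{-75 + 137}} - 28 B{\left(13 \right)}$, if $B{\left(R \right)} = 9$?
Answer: $-2050$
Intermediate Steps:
$- \frac{29}{\frac{1}{-75 + 137}} - 28 B{\left(13 \right)} = - \frac{29}{\frac{1}{-75 + 137}} - 252 = - \frac{29}{\frac{1}{62}} - 252 = - 29 \frac{1}{\frac{1}{62}} - 252 = \left(-29\right) 62 - 252 = -1798 - 252 = -2050$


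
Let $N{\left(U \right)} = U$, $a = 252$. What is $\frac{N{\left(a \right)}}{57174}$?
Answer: $\frac{42}{9529} \approx 0.0044076$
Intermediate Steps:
$\frac{N{\left(a \right)}}{57174} = \frac{252}{57174} = 252 \cdot \frac{1}{57174} = \frac{42}{9529}$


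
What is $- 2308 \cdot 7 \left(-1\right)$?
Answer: $16156$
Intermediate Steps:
$- 2308 \cdot 7 \left(-1\right) = \left(-2308\right) \left(-7\right) = 16156$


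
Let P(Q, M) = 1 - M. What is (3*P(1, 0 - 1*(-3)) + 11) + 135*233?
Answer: 31460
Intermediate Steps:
(3*P(1, 0 - 1*(-3)) + 11) + 135*233 = (3*(1 - (0 - 1*(-3))) + 11) + 135*233 = (3*(1 - (0 + 3)) + 11) + 31455 = (3*(1 - 1*3) + 11) + 31455 = (3*(1 - 3) + 11) + 31455 = (3*(-2) + 11) + 31455 = (-6 + 11) + 31455 = 5 + 31455 = 31460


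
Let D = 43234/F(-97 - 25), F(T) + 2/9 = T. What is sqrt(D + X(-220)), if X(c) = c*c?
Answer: sqrt(581359834)/110 ≈ 219.19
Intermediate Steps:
F(T) = -2/9 + T
X(c) = c**2
D = -194553/550 (D = 43234/(-2/9 + (-97 - 25)) = 43234/(-2/9 - 122) = 43234/(-1100/9) = 43234*(-9/1100) = -194553/550 ≈ -353.73)
sqrt(D + X(-220)) = sqrt(-194553/550 + (-220)**2) = sqrt(-194553/550 + 48400) = sqrt(26425447/550) = sqrt(581359834)/110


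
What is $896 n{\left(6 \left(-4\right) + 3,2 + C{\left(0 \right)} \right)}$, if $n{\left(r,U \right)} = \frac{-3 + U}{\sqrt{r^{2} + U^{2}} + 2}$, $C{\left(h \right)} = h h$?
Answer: $\frac{256}{63} - \frac{128 \sqrt{445}}{63} \approx -38.796$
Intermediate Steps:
$C{\left(h \right)} = h^{2}$
$n{\left(r,U \right)} = \frac{-3 + U}{2 + \sqrt{U^{2} + r^{2}}}$ ($n{\left(r,U \right)} = \frac{-3 + U}{\sqrt{U^{2} + r^{2}} + 2} = \frac{-3 + U}{2 + \sqrt{U^{2} + r^{2}}}$)
$896 n{\left(6 \left(-4\right) + 3,2 + C{\left(0 \right)} \right)} = 896 \frac{-3 + \left(2 + 0^{2}\right)}{2 + \sqrt{\left(2 + 0^{2}\right)^{2} + \left(6 \left(-4\right) + 3\right)^{2}}} = 896 \frac{-3 + \left(2 + 0\right)}{2 + \sqrt{\left(2 + 0\right)^{2} + \left(-24 + 3\right)^{2}}} = 896 \frac{-3 + 2}{2 + \sqrt{2^{2} + \left(-21\right)^{2}}} = 896 \frac{1}{2 + \sqrt{4 + 441}} \left(-1\right) = 896 \frac{1}{2 + \sqrt{445}} \left(-1\right) = 896 \left(- \frac{1}{2 + \sqrt{445}}\right) = - \frac{896}{2 + \sqrt{445}}$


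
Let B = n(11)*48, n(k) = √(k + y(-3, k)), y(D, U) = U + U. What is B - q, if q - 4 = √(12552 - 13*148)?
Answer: -4 - 2*√2657 + 48*√33 ≈ 168.65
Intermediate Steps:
y(D, U) = 2*U
n(k) = √3*√k (n(k) = √(k + 2*k) = √(3*k) = √3*√k)
q = 4 + 2*√2657 (q = 4 + √(12552 - 13*148) = 4 + √(12552 - 1924) = 4 + √10628 = 4 + 2*√2657 ≈ 107.09)
B = 48*√33 (B = (√3*√11)*48 = √33*48 = 48*√33 ≈ 275.74)
B - q = 48*√33 - (4 + 2*√2657) = 48*√33 + (-4 - 2*√2657) = -4 - 2*√2657 + 48*√33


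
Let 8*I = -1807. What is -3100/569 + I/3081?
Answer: -5956691/1078824 ≈ -5.5215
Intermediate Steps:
I = -1807/8 (I = (⅛)*(-1807) = -1807/8 ≈ -225.88)
-3100/569 + I/3081 = -3100/569 - 1807/8/3081 = -3100*1/569 - 1807/8*1/3081 = -3100/569 - 139/1896 = -5956691/1078824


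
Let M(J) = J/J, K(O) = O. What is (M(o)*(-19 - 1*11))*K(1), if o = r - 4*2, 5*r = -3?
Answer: -30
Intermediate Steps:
r = -⅗ (r = (⅕)*(-3) = -⅗ ≈ -0.60000)
o = -43/5 (o = -⅗ - 4*2 = -⅗ - 8 = -43/5 ≈ -8.6000)
M(J) = 1
(M(o)*(-19 - 1*11))*K(1) = (1*(-19 - 1*11))*1 = (1*(-19 - 11))*1 = (1*(-30))*1 = -30*1 = -30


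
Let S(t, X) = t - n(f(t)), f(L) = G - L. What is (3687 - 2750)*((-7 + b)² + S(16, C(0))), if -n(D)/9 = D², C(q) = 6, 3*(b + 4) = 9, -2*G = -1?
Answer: 8403953/4 ≈ 2.1010e+6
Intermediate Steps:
G = ½ (G = -½*(-1) = ½ ≈ 0.50000)
f(L) = ½ - L
b = -1 (b = -4 + (⅓)*9 = -4 + 3 = -1)
n(D) = -9*D²
S(t, X) = t + 9*(½ - t)² (S(t, X) = t - (-9)*(½ - t)² = t + 9*(½ - t)²)
(3687 - 2750)*((-7 + b)² + S(16, C(0))) = (3687 - 2750)*((-7 - 1)² + (9/4 - 8*16 + 9*16²)) = 937*((-8)² + (9/4 - 128 + 9*256)) = 937*(64 + (9/4 - 128 + 2304)) = 937*(64 + 8713/4) = 937*(8969/4) = 8403953/4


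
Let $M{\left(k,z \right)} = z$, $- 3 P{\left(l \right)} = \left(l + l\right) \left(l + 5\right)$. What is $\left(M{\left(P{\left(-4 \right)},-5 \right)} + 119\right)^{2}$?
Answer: $12996$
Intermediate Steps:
$P{\left(l \right)} = - \frac{2 l \left(5 + l\right)}{3}$ ($P{\left(l \right)} = - \frac{\left(l + l\right) \left(l + 5\right)}{3} = - \frac{2 l \left(5 + l\right)}{3}$)
$\left(M{\left(P{\left(-4 \right)},-5 \right)} + 119\right)^{2} = \left(-5 + 119\right)^{2} = 114^{2} = 12996$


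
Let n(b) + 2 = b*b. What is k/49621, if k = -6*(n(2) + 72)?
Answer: -444/49621 ≈ -0.0089478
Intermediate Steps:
n(b) = -2 + b**2 (n(b) = -2 + b*b = -2 + b**2)
k = -444 (k = -6*((-2 + 2**2) + 72) = -6*((-2 + 4) + 72) = -6*(2 + 72) = -6*74 = -444)
k/49621 = -444/49621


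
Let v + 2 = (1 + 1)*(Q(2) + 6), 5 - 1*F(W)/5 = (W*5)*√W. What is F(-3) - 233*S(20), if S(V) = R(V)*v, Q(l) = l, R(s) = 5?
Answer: -16285 + 75*I*√3 ≈ -16285.0 + 129.9*I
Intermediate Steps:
F(W) = 25 - 25*W^(3/2) (F(W) = 25 - 5*W*5*√W = 25 - 5*5*W*√W = 25 - 25*W^(3/2))
v = 14 (v = -2 + (1 + 1)*(2 + 6) = -2 + 2*8 = -2 + 16 = 14)
S(V) = 70 (S(V) = 5*14 = 70)
F(-3) - 233*S(20) = (25 - (-75)*I*√3) - 233*70 = (25 - (-75)*I*√3) - 16310 = (25 + 75*I*√3) - 16310 = -16285 + 75*I*√3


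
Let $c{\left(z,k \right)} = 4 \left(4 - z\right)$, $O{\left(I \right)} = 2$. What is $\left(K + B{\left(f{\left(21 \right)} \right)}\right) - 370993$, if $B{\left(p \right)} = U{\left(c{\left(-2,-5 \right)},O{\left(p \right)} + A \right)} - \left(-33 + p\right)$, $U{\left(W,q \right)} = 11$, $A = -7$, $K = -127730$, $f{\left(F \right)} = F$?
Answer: $-498700$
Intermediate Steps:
$c{\left(z,k \right)} = 16 - 4 z$
$B{\left(p \right)} = 44 - p$ ($B{\left(p \right)} = 11 - \left(-33 + p\right) = 44 - p$)
$\left(K + B{\left(f{\left(21 \right)} \right)}\right) - 370993 = \left(-127730 + \left(44 - 21\right)\right) - 370993 = \left(-127730 + 23\right) - 370993 = -127707 - 370993 = -498700$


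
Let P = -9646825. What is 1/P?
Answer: -1/9646825 ≈ -1.0366e-7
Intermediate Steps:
1/P = 1/(-9646825) = -1/9646825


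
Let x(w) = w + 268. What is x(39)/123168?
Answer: 307/123168 ≈ 0.0024925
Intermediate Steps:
x(w) = 268 + w
x(39)/123168 = (268 + 39)/123168 = 307*(1/123168) = 307/123168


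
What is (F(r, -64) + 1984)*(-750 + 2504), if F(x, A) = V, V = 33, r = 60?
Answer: 3537818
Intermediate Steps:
F(x, A) = 33
(F(r, -64) + 1984)*(-750 + 2504) = (33 + 1984)*(-750 + 2504) = 2017*1754 = 3537818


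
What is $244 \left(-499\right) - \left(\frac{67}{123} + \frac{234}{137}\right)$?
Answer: $- \frac{2051748317}{16851} \approx -1.2176 \cdot 10^{5}$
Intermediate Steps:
$244 \left(-499\right) - \left(\frac{67}{123} + \frac{234}{137}\right) = -121756 - \frac{37961}{16851} = - \frac{2051748317}{16851}$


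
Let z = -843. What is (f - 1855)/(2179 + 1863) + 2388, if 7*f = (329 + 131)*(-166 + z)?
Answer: 67088947/28294 ≈ 2371.1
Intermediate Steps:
f = -464140/7 (f = ((329 + 131)*(-166 - 843))/7 = (460*(-1009))/7 = (⅐)*(-464140) = -464140/7 ≈ -66306.)
(f - 1855)/(2179 + 1863) + 2388 = (-464140/7 - 1855)/(2179 + 1863) + 2388 = -477125/7/4042 + 2388 = -477125/7*1/4042 + 2388 = -477125/28294 + 2388 = 67088947/28294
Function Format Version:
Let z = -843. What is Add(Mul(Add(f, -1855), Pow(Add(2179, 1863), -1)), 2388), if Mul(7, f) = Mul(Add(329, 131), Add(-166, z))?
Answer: Rational(67088947, 28294) ≈ 2371.1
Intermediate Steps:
f = Rational(-464140, 7) (f = Mul(Rational(1, 7), Mul(Add(329, 131), Add(-166, -843))) = Mul(Rational(1, 7), Mul(460, -1009)) = Mul(Rational(1, 7), -464140) = Rational(-464140, 7) ≈ -66306.)
Add(Mul(Add(f, -1855), Pow(Add(2179, 1863), -1)), 2388) = Add(Mul(Add(Rational(-464140, 7), -1855), Pow(Add(2179, 1863), -1)), 2388) = Add(Mul(Rational(-477125, 7), Pow(4042, -1)), 2388) = Add(Mul(Rational(-477125, 7), Rational(1, 4042)), 2388) = Add(Rational(-477125, 28294), 2388) = Rational(67088947, 28294)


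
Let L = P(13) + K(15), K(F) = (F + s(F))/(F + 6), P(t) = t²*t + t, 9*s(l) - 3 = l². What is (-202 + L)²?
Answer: 16033890625/3969 ≈ 4.0398e+6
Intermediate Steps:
s(l) = ⅓ + l²/9
P(t) = t + t³ (P(t) = t³ + t = t + t³)
K(F) = (⅓ + F + F²/9)/(6 + F) (K(F) = (F + (⅓ + F²/9))/(F + 6) = (⅓ + F + F²/9)/(6 + F))
L = 139351/63 (L = (13 + 13³) + (3 + 15² + 9*15)/(9*(6 + 15)) = (13 + 2197) + (⅑)*(3 + 225 + 135)/21 = 2210 + (⅑)*(1/21)*363 = 2210 + 121/63 = 139351/63 ≈ 2211.9)
(-202 + L)² = (-202 + 139351/63)² = (126625/63)² = 16033890625/3969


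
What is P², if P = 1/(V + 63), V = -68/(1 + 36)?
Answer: 1369/5121169 ≈ 0.00026732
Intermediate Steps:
V = -68/37 ≈ -1.8378
P = 37/2263 (P = 1/(-68/37 + 63) = 1/(2263/37) = 37/2263 ≈ 0.016350)
P² = (37/2263)² = 1369/5121169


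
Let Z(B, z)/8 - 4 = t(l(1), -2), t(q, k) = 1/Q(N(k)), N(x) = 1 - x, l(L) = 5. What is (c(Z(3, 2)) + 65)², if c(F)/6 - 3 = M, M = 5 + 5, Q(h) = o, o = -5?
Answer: 20449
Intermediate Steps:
Q(h) = -5
t(q, k) = -⅕ (t(q, k) = 1/(-5) = -⅕)
Z(B, z) = 152/5 (Z(B, z) = 32 + 8*(-⅕) = 32 - 8/5 = 152/5)
M = 10
c(F) = 78 (c(F) = 18 + 6*10 = 18 + 60 = 78)
(c(Z(3, 2)) + 65)² = (78 + 65)² = 143² = 20449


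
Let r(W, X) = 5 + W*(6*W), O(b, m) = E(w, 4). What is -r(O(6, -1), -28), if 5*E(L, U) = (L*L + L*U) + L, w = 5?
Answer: -605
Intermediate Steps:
E(L, U) = L/5 + L²/5 + L*U/5 (E(L, U) = ((L*L + L*U) + L)/5 = ((L² + L*U) + L)/5 = (L + L² + L*U)/5 = L/5 + L²/5 + L*U/5)
O(b, m) = 10 (O(b, m) = (⅕)*5*(1 + 5 + 4) = (⅕)*5*10 = 10)
r(W, X) = 5 + 6*W²
-r(O(6, -1), -28) = -(5 + 6*10²) = -(5 + 6*100) = -(5 + 600) = -1*605 = -605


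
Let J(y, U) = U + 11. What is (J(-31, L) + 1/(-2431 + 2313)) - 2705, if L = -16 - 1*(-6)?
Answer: -319073/118 ≈ -2704.0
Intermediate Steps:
L = -10 (L = -16 + 6 = -10)
J(y, U) = 11 + U
(J(-31, L) + 1/(-2431 + 2313)) - 2705 = ((11 - 10) + 1/(-2431 + 2313)) - 2705 = (1 + 1/(-118)) - 2705 = (1 - 1/118) - 2705 = 117/118 - 2705 = -319073/118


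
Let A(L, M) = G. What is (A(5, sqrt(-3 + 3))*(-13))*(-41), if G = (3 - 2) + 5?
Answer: 3198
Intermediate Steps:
G = 6 (G = 1 + 5 = 6)
A(L, M) = 6
(A(5, sqrt(-3 + 3))*(-13))*(-41) = (6*(-13))*(-41) = -78*(-41) = 3198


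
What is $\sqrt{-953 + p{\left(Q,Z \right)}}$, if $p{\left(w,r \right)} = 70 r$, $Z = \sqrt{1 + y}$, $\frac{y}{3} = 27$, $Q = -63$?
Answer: $\sqrt{-953 + 70 \sqrt{82}} \approx 17.864 i$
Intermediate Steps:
$y = 81$ ($y = 3 \cdot 27 = 81$)
$Z = \sqrt{82}$ ($Z = \sqrt{1 + 81} = \sqrt{82} \approx 9.0554$)
$\sqrt{-953 + p{\left(Q,Z \right)}} = \sqrt{-953 + 70 \sqrt{82}}$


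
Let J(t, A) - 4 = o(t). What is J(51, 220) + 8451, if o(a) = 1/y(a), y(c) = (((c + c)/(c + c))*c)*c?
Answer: 21991456/2601 ≈ 8455.0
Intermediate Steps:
y(c) = c² (y(c) = (((2*c)/((2*c)))*c)*c = (((2*c)*(1/(2*c)))*c)*c = (1*c)*c = c*c = c²)
o(a) = a⁻² (o(a) = 1/(a²) = a⁻²)
J(t, A) = 4 + t⁻²
J(51, 220) + 8451 = (4 + 51⁻²) + 8451 = (4 + 1/2601) + 8451 = 10405/2601 + 8451 = 21991456/2601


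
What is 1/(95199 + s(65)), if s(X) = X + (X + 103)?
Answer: 1/95432 ≈ 1.0479e-5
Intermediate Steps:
s(X) = 103 + 2*X (s(X) = X + (103 + X) = 103 + 2*X)
1/(95199 + s(65)) = 1/(95199 + (103 + 2*65)) = 1/(95199 + (103 + 130)) = 1/(95199 + 233) = 1/95432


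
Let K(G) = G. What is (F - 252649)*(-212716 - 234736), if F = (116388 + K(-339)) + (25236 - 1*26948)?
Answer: 61887981024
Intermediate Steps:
F = 114337 (F = (116388 - 339) + (25236 - 1*26948) = 116049 + (25236 - 26948) = 116049 - 1712 = 114337)
(F - 252649)*(-212716 - 234736) = (114337 - 252649)*(-212716 - 234736) = -138312*(-447452) = 61887981024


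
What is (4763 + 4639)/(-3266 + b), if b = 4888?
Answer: 4701/811 ≈ 5.7965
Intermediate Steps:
(4763 + 4639)/(-3266 + b) = (4763 + 4639)/(-3266 + 4888) = 9402/1622 = 9402*(1/1622) = 4701/811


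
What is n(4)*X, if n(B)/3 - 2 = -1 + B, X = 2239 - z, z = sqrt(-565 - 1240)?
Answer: 33585 - 285*I*sqrt(5) ≈ 33585.0 - 637.28*I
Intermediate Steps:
z = 19*I*sqrt(5) (z = sqrt(-1805) = 19*I*sqrt(5) ≈ 42.485*I)
X = 2239 - 19*I*sqrt(5) ≈ 2239.0 - 42.485*I
n(B) = 3 + 3*B (n(B) = 6 + 3*(-1 + B) = 6 + (-3 + 3*B) = 3 + 3*B)
n(4)*X = (3 + 3*4)*(2239 - 19*I*sqrt(5)) = (3 + 12)*(2239 - 19*I*sqrt(5)) = 15*(2239 - 19*I*sqrt(5)) = 33585 - 285*I*sqrt(5)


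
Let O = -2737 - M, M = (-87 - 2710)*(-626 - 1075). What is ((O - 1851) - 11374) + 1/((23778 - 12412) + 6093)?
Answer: -83343312480/17459 ≈ -4.7737e+6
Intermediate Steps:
M = 4757697 (M = -2797*(-1701) = 4757697)
O = -4760434 (O = -2737 - 1*4757697 = -2737 - 4757697 = -4760434)
((O - 1851) - 11374) + 1/((23778 - 12412) + 6093) = ((-4760434 - 1851) - 11374) + 1/((23778 - 12412) + 6093) = (-4762285 - 11374) + 1/(11366 + 6093) = -4773659 + 1/17459 = -83343312480/17459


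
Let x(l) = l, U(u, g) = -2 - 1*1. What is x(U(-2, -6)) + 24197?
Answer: 24194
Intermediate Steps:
U(u, g) = -3 (U(u, g) = -2 - 1 = -3)
x(U(-2, -6)) + 24197 = -3 + 24197 = 24194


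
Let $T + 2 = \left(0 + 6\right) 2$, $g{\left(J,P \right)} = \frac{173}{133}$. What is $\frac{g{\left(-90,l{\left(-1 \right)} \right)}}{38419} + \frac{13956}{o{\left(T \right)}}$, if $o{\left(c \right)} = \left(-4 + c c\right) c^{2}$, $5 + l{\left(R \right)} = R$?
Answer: $\frac{5942750901}{4087781600} \approx 1.4538$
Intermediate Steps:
$l{\left(R \right)} = -5 + R$
$g{\left(J,P \right)} = \frac{173}{133}$ ($g{\left(J,P \right)} = 173 \cdot \frac{1}{133} = \frac{173}{133}$)
$T = 10$ ($T = -2 + \left(0 + 6\right) 2 = -2 + 6 \cdot 2 = -2 + 12 = 10$)
$o{\left(c \right)} = c^{2} \left(-4 + c^{2}\right)$ ($o{\left(c \right)} = \left(-4 + c^{2}\right) c^{2} = c^{2} \left(-4 + c^{2}\right)$)
$\frac{g{\left(-90,l{\left(-1 \right)} \right)}}{38419} + \frac{13956}{o{\left(T \right)}} = \frac{173}{133 \cdot 38419} + \frac{13956}{10^{2} \left(-4 + 10^{2}\right)} = \frac{173}{133} \cdot \frac{1}{38419} + \frac{13956}{100 \left(-4 + 100\right)} = \frac{173}{5109727} + \frac{13956}{100 \cdot 96} = \frac{173}{5109727} + \frac{13956}{9600} = \frac{173}{5109727} + 13956 \cdot \frac{1}{9600} = \frac{173}{5109727} + \frac{1163}{800} = \frac{5942750901}{4087781600}$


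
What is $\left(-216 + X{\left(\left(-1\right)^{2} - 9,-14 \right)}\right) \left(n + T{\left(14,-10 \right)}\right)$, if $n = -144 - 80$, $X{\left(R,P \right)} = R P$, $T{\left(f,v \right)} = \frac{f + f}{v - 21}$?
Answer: $\frac{725088}{31} \approx 23390.0$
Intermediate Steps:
$T{\left(f,v \right)} = \frac{2 f}{-21 + v}$
$X{\left(R,P \right)} = P R$
$n = -224$
$\left(-216 + X{\left(\left(-1\right)^{2} - 9,-14 \right)}\right) \left(n + T{\left(14,-10 \right)}\right) = \left(-216 - 14 \left(\left(-1\right)^{2} - 9\right)\right) \left(-224 + 2 \cdot 14 \frac{1}{-21 - 10}\right) = \left(-216 - 14 \left(1 - 9\right)\right) \left(-224 + 2 \cdot 14 \frac{1}{-31}\right) = \left(-216 - -112\right) \left(-224 + 2 \cdot 14 \left(- \frac{1}{31}\right)\right) = \left(-216 + 112\right) \left(-224 - \frac{28}{31}\right) = \left(-104\right) \left(- \frac{6972}{31}\right) = \frac{725088}{31}$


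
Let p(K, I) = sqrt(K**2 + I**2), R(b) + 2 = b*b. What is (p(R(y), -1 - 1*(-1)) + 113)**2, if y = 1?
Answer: 12996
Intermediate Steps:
R(b) = -2 + b**2 (R(b) = -2 + b*b = -2 + b**2)
p(K, I) = sqrt(I**2 + K**2)
(p(R(y), -1 - 1*(-1)) + 113)**2 = (sqrt((-1 - 1*(-1))**2 + (-2 + 1**2)**2) + 113)**2 = (sqrt((-1 + 1)**2 + (-2 + 1)**2) + 113)**2 = (sqrt(0**2 + (-1)**2) + 113)**2 = (sqrt(0 + 1) + 113)**2 = (sqrt(1) + 113)**2 = (1 + 113)**2 = 114**2 = 12996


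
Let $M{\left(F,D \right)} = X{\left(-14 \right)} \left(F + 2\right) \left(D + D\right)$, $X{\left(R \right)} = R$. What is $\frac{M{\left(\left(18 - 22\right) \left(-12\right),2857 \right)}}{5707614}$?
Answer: $- \frac{1999900}{2853807} \approx -0.70078$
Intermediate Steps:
$M{\left(F,D \right)} = - 28 D \left(2 + F\right)$ ($M{\left(F,D \right)} = - 14 \left(F + 2\right) \left(D + D\right) = - 14 \left(2 + F\right) 2 D = - 14 \cdot 2 D \left(2 + F\right) = - 28 D \left(2 + F\right)$)
$\frac{M{\left(\left(18 - 22\right) \left(-12\right),2857 \right)}}{5707614} = \frac{\left(-28\right) 2857 \left(2 + \left(18 - 22\right) \left(-12\right)\right)}{5707614} = \left(-28\right) 2857 \left(2 - -48\right) \frac{1}{5707614} = \left(-28\right) 2857 \left(2 + 48\right) \frac{1}{5707614} = \left(-28\right) 2857 \cdot 50 \cdot \frac{1}{5707614} = \left(-3999800\right) \frac{1}{5707614} = - \frac{1999900}{2853807}$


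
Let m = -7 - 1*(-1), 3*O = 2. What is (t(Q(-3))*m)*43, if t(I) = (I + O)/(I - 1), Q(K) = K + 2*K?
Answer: -215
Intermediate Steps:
O = 2/3 (O = (1/3)*2 = 2/3 ≈ 0.66667)
m = -6 (m = -7 + 1 = -6)
Q(K) = 3*K
t(I) = (2/3 + I)/(-1 + I) (t(I) = (I + 2/3)/(I - 1) = (2/3 + I)/(-1 + I))
(t(Q(-3))*m)*43 = (((2/3 + 3*(-3))/(-1 + 3*(-3)))*(-6))*43 = (((2/3 - 9)/(-1 - 9))*(-6))*43 = ((-25/3/(-10))*(-6))*43 = (-1/10*(-25/3)*(-6))*43 = ((5/6)*(-6))*43 = -5*43 = -215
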